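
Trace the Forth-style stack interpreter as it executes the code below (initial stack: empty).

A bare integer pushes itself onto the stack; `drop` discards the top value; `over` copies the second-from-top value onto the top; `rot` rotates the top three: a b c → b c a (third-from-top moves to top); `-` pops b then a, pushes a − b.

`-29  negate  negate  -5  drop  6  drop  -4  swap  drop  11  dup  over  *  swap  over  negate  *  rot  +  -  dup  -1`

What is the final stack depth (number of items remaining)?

3

-29    : [-29]
negate : [29]
negate : [-29]
-5     : [-29, -5]
drop   : [-29]
6      : [-29, 6]
drop   : [-29]
-4     : [-29, -4]
swap   : [-4, -29]
drop   : [-4]
11     : [-4, 11]
dup    : [-4, 11, 11]
over   : [-4, 11, 11, 11]
*      : [-4, 11, 121]
swap   : [-4, 121, 11]
over   : [-4, 121, 11, 121]
negate : [-4, 121, 11, -121]
*      : [-4, 121, -1331]
rot    : [121, -1331, -4]
+      : [121, -1335]
-      : [1456]
dup    : [1456, 1456]
-1     : [1456, 1456, -1]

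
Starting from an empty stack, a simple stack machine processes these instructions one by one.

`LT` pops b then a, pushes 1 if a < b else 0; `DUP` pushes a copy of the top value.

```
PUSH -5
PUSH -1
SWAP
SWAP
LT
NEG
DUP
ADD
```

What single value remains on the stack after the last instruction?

PUSH -5 : -5
PUSH -1 : -5 -1
SWAP    : -1 -5
SWAP    : -5 -1
LT      : 1
NEG     : -1
DUP     : -1 -1
ADD     : -2

-2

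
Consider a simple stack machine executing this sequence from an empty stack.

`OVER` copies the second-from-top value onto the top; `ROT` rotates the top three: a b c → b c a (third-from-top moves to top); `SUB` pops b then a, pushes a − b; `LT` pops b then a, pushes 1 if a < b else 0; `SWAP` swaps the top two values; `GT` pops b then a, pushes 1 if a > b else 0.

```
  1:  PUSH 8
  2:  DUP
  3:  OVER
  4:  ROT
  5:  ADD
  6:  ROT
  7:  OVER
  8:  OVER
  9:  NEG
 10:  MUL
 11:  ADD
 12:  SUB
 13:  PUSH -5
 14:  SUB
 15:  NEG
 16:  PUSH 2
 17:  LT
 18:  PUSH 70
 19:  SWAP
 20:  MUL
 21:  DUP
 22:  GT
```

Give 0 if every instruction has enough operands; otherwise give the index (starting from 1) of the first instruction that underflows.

6

PUSH 8 → 8
DUP    → 8 8
OVER   → 8 8 8
ROT    → 8 8 8
ADD    → 8 16
ROT  — needs 3 operands, stack has 2 → underflow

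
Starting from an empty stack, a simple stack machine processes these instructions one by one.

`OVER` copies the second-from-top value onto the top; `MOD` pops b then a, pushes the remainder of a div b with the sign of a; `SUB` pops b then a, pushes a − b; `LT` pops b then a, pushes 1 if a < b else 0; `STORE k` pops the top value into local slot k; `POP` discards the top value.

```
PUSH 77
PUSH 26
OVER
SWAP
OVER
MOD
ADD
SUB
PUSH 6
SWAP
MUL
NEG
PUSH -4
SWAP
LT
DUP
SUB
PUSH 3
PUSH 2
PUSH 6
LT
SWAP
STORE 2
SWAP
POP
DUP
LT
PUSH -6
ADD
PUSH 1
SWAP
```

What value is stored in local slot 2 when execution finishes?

PUSH 77 → 77
PUSH 26 → 77 26
OVER    → 77 26 77
SWAP    → 77 77 26
OVER    → 77 77 26 77
MOD     → 77 77 26
ADD     → 77 103
SUB     → -26
PUSH 6  → -26 6
SWAP    → 6 -26
MUL     → -156
NEG     → 156
PUSH -4 → 156 -4
SWAP    → -4 156
LT      → 1
DUP     → 1 1
SUB     → 0
PUSH 3  → 0 3
PUSH 2  → 0 3 2
PUSH 6  → 0 3 2 6
LT      → 0 3 1
SWAP    → 0 1 3
STORE 2 → 0 1
SWAP    → 1 0
POP     → 1
DUP     → 1 1
LT      → 0
PUSH -6 → 0 -6
ADD     → -6
PUSH 1  → -6 1
SWAP    → 1 -6

3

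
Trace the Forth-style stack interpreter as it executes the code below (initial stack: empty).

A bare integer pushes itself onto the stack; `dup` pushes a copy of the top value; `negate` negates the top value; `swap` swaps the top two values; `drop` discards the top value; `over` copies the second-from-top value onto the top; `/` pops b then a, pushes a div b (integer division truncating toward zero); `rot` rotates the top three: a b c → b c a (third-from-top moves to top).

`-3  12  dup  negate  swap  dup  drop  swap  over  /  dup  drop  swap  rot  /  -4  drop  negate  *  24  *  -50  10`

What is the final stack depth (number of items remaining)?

-3     -> [-3]
12     -> [-3, 12]
dup    -> [-3, 12, 12]
negate -> [-3, 12, -12]
swap   -> [-3, -12, 12]
dup    -> [-3, -12, 12, 12]
drop   -> [-3, -12, 12]
swap   -> [-3, 12, -12]
over   -> [-3, 12, -12, 12]
/      -> [-3, 12, -1]
dup    -> [-3, 12, -1, -1]
drop   -> [-3, 12, -1]
swap   -> [-3, -1, 12]
rot    -> [-1, 12, -3]
/      -> [-1, -4]
-4     -> [-1, -4, -4]
drop   -> [-1, -4]
negate -> [-1, 4]
*      -> [-4]
24     -> [-4, 24]
*      -> [-96]
-50    -> [-96, -50]
10     -> [-96, -50, 10]

3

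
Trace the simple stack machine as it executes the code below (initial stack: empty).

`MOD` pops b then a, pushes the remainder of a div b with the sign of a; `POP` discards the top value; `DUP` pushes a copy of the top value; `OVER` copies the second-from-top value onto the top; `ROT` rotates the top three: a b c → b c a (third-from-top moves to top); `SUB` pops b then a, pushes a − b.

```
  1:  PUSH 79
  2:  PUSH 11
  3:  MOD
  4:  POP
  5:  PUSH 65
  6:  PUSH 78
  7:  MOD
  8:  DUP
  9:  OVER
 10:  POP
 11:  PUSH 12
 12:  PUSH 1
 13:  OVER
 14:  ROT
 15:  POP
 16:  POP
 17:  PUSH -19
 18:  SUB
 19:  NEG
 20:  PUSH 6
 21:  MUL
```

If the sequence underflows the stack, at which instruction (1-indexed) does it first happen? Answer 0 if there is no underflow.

0

PUSH 79  → 79
PUSH 11  → 79 11
MOD      → 2
POP      → (empty)
PUSH 65  → 65
PUSH 78  → 65 78
MOD      → 65
DUP      → 65 65
OVER     → 65 65 65
POP      → 65 65
PUSH 12  → 65 65 12
PUSH 1   → 65 65 12 1
OVER     → 65 65 12 1 12
ROT      → 65 65 1 12 12
POP      → 65 65 1 12
POP      → 65 65 1
PUSH -19 → 65 65 1 -19
SUB      → 65 65 20
NEG      → 65 65 -20
PUSH 6   → 65 65 -20 6
MUL      → 65 65 -120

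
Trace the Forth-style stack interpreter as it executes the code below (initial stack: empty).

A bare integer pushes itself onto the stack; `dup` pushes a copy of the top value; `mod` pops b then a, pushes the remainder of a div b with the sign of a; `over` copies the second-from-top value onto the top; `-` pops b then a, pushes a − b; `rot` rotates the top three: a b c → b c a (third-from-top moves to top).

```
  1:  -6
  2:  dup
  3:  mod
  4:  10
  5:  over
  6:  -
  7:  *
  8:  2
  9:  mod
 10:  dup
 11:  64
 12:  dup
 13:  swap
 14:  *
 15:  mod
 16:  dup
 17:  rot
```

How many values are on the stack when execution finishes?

3

-6   -> -6
dup  -> -6 -6
mod  -> 0
10   -> 0 10
over -> 0 10 0
-    -> 0 10
*    -> 0
2    -> 0 2
mod  -> 0
dup  -> 0 0
64   -> 0 0 64
dup  -> 0 0 64 64
swap -> 0 0 64 64
*    -> 0 0 4096
mod  -> 0 0
dup  -> 0 0 0
rot  -> 0 0 0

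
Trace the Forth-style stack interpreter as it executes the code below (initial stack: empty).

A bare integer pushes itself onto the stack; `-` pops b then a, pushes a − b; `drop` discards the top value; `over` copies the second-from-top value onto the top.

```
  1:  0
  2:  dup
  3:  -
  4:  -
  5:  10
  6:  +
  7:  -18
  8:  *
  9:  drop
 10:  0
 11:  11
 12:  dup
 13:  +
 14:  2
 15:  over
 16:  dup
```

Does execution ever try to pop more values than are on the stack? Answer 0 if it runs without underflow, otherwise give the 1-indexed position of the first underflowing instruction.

4

0   : 0
dup : 0 0
-   : 0
-  — needs 2 operands, stack has 1 → underflow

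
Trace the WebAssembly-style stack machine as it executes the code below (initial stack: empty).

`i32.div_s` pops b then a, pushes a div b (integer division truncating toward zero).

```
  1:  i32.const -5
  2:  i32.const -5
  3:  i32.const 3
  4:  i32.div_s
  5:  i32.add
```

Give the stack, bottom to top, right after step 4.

[-5, -1]

i32.const -5 → [-5]
i32.const -5 → [-5, -5]
i32.const 3  → [-5, -5, 3]
i32.div_s    → [-5, -1]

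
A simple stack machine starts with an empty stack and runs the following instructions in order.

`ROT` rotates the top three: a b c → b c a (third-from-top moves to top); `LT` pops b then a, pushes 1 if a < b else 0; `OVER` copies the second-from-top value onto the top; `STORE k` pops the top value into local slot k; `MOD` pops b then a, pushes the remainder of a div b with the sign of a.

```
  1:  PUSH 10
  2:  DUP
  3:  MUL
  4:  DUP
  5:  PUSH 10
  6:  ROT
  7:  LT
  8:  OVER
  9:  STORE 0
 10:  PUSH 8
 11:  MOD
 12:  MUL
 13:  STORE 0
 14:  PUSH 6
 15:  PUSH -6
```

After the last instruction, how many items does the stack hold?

PUSH 10 -> 10
DUP     -> 10 10
MUL     -> 100
DUP     -> 100 100
PUSH 10 -> 100 100 10
ROT     -> 100 10 100
LT      -> 100 1
OVER    -> 100 1 100
STORE 0 -> 100 1
PUSH 8  -> 100 1 8
MOD     -> 100 1
MUL     -> 100
STORE 0 -> (empty)
PUSH 6  -> 6
PUSH -6 -> 6 -6

2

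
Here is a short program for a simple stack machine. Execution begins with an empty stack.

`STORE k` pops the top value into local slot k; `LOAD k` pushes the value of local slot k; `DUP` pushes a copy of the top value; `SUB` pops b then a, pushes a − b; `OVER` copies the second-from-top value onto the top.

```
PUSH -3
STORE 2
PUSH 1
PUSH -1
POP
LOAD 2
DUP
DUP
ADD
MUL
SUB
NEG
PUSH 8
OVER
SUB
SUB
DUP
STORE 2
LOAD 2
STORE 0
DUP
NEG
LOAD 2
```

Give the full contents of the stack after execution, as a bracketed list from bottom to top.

[26, -26, 26]

PUSH -3 -> [-3]
STORE 2 -> []
PUSH 1  -> [1]
PUSH -1 -> [1, -1]
POP     -> [1]
LOAD 2  -> [1, -3]
DUP     -> [1, -3, -3]
DUP     -> [1, -3, -3, -3]
ADD     -> [1, -3, -6]
MUL     -> [1, 18]
SUB     -> [-17]
NEG     -> [17]
PUSH 8  -> [17, 8]
OVER    -> [17, 8, 17]
SUB     -> [17, -9]
SUB     -> [26]
DUP     -> [26, 26]
STORE 2 -> [26]
LOAD 2  -> [26, 26]
STORE 0 -> [26]
DUP     -> [26, 26]
NEG     -> [26, -26]
LOAD 2  -> [26, -26, 26]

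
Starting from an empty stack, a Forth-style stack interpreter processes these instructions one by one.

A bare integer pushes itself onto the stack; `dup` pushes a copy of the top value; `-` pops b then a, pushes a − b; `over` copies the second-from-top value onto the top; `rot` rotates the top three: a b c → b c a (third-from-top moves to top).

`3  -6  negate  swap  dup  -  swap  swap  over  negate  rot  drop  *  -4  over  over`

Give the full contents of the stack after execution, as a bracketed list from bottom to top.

[0, -4, 0, -4]

3       [3]
-6      [3, -6]
negate  [3, 6]
swap    [6, 3]
dup     [6, 3, 3]
-       [6, 0]
swap    [0, 6]
swap    [6, 0]
over    [6, 0, 6]
negate  [6, 0, -6]
rot     [0, -6, 6]
drop    [0, -6]
*       [0]
-4      [0, -4]
over    [0, -4, 0]
over    [0, -4, 0, -4]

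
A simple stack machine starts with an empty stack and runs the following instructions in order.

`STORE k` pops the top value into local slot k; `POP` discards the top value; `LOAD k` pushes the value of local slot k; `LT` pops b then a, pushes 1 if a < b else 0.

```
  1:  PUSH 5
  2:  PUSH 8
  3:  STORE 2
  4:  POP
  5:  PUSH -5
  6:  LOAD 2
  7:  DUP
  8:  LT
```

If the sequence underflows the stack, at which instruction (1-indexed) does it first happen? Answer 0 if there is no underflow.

0

PUSH 5  → [5]
PUSH 8  → [5, 8]
STORE 2 → [5]
POP     → []
PUSH -5 → [-5]
LOAD 2  → [-5, 8]
DUP     → [-5, 8, 8]
LT      → [-5, 0]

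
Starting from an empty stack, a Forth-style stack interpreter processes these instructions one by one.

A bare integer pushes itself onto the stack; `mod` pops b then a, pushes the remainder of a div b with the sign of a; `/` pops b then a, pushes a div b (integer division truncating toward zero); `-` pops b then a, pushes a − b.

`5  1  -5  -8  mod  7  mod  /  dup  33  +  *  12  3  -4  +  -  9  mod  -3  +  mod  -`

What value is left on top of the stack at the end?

5    5
1    5 1
-5   5 1 -5
-8   5 1 -5 -8
mod  5 1 -5
7    5 1 -5 7
mod  5 1 -5
/    5 0
dup  5 0 0
33   5 0 0 33
+    5 0 33
*    5 0
12   5 0 12
3    5 0 12 3
-4   5 0 12 3 -4
+    5 0 12 -1
-    5 0 13
9    5 0 13 9
mod  5 0 4
-3   5 0 4 -3
+    5 0 1
mod  5 0
-    5

5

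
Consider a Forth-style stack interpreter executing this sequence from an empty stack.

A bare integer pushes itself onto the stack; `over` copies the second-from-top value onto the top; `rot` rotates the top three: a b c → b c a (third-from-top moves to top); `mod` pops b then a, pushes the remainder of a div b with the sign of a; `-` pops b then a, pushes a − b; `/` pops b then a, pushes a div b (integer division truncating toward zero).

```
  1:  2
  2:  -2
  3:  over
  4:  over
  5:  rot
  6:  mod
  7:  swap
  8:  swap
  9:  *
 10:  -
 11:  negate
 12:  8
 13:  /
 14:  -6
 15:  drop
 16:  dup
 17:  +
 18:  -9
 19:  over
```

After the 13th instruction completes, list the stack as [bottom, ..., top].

[0]

2      : [2]
-2     : [2, -2]
over   : [2, -2, 2]
over   : [2, -2, 2, -2]
rot    : [2, 2, -2, -2]
mod    : [2, 2, 0]
swap   : [2, 0, 2]
swap   : [2, 2, 0]
*      : [2, 0]
-      : [2]
negate : [-2]
8      : [-2, 8]
/      : [0]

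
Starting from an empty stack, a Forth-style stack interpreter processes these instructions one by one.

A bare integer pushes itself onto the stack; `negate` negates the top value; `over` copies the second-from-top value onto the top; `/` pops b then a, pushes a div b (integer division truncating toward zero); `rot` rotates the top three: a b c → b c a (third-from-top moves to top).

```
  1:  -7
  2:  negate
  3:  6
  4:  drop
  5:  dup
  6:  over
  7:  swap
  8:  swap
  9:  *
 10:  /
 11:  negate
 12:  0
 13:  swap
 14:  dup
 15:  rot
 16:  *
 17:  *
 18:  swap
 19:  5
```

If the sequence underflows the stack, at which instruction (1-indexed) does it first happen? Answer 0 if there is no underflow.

-7     : [-7]
negate : [7]
6      : [7, 6]
drop   : [7]
dup    : [7, 7]
over   : [7, 7, 7]
swap   : [7, 7, 7]
swap   : [7, 7, 7]
*      : [7, 49]
/      : [0]
negate : [0]
0      : [0, 0]
swap   : [0, 0]
dup    : [0, 0, 0]
rot    : [0, 0, 0]
*      : [0, 0]
*      : [0]
swap  — needs 2 operands, stack has 1 → underflow

18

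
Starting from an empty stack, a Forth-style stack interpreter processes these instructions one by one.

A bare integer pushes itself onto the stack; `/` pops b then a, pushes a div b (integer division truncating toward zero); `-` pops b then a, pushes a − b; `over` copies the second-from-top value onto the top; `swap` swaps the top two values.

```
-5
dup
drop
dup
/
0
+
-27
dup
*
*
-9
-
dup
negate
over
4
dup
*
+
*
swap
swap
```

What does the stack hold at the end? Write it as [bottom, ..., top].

[738, -556452]

-5     : [-5]
dup    : [-5, -5]
drop   : [-5]
dup    : [-5, -5]
/      : [1]
0      : [1, 0]
+      : [1]
-27    : [1, -27]
dup    : [1, -27, -27]
*      : [1, 729]
*      : [729]
-9     : [729, -9]
-      : [738]
dup    : [738, 738]
negate : [738, -738]
over   : [738, -738, 738]
4      : [738, -738, 738, 4]
dup    : [738, -738, 738, 4, 4]
*      : [738, -738, 738, 16]
+      : [738, -738, 754]
*      : [738, -556452]
swap   : [-556452, 738]
swap   : [738, -556452]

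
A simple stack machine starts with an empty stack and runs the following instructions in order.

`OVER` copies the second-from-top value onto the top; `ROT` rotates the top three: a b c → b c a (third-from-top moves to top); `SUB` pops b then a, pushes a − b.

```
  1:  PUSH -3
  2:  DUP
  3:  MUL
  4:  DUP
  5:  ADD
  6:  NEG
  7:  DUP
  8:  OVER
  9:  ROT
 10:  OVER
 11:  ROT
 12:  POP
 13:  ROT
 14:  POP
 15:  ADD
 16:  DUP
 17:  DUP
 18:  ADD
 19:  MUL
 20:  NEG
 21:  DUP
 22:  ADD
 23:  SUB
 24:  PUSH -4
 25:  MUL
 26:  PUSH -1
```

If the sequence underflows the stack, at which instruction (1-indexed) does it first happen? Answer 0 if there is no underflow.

PUSH -3 : [-3]
DUP     : [-3, -3]
MUL     : [9]
DUP     : [9, 9]
ADD     : [18]
NEG     : [-18]
DUP     : [-18, -18]
OVER    : [-18, -18, -18]
ROT     : [-18, -18, -18]
OVER    : [-18, -18, -18, -18]
ROT     : [-18, -18, -18, -18]
POP     : [-18, -18, -18]
ROT     : [-18, -18, -18]
POP     : [-18, -18]
ADD     : [-36]
DUP     : [-36, -36]
DUP     : [-36, -36, -36]
ADD     : [-36, -72]
MUL     : [2592]
NEG     : [-2592]
DUP     : [-2592, -2592]
ADD     : [-5184]
SUB  — needs 2 operands, stack has 1 → underflow

23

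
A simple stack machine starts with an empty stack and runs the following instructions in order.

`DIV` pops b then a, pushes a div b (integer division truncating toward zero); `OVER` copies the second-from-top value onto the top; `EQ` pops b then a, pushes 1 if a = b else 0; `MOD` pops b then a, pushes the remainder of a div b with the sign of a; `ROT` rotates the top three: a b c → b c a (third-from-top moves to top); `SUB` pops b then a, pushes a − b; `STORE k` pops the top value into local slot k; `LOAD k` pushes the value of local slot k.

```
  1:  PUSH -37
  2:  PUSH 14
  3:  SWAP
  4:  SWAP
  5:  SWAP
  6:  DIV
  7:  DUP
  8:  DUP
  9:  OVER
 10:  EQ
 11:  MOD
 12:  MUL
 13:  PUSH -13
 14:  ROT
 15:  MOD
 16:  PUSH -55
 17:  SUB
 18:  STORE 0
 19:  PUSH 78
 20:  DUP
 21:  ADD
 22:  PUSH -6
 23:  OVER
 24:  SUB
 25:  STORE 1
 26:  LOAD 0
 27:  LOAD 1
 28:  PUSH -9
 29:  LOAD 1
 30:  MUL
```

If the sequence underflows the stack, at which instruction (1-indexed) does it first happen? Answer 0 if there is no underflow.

PUSH -37 → -37
PUSH 14  → -37 14
SWAP     → 14 -37
SWAP     → -37 14
SWAP     → 14 -37
DIV      → 0
DUP      → 0 0
DUP      → 0 0 0
OVER     → 0 0 0 0
EQ       → 0 0 1
MOD      → 0 0
MUL      → 0
PUSH -13 → 0 -13
ROT  — needs 3 operands, stack has 2 → underflow

14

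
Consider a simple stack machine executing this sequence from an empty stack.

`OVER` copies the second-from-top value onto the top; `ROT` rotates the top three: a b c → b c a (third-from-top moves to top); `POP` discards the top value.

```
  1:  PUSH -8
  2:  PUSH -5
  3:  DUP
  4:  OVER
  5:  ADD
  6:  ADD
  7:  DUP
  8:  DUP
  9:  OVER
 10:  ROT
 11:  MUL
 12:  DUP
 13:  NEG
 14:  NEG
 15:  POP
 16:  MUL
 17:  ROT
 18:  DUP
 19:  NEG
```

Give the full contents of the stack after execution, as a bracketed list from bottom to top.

[-15, -3375, -8, 8]

PUSH -8 -> -8
PUSH -5 -> -8 -5
DUP     -> -8 -5 -5
OVER    -> -8 -5 -5 -5
ADD     -> -8 -5 -10
ADD     -> -8 -15
DUP     -> -8 -15 -15
DUP     -> -8 -15 -15 -15
OVER    -> -8 -15 -15 -15 -15
ROT     -> -8 -15 -15 -15 -15
MUL     -> -8 -15 -15 225
DUP     -> -8 -15 -15 225 225
NEG     -> -8 -15 -15 225 -225
NEG     -> -8 -15 -15 225 225
POP     -> -8 -15 -15 225
MUL     -> -8 -15 -3375
ROT     -> -15 -3375 -8
DUP     -> -15 -3375 -8 -8
NEG     -> -15 -3375 -8 8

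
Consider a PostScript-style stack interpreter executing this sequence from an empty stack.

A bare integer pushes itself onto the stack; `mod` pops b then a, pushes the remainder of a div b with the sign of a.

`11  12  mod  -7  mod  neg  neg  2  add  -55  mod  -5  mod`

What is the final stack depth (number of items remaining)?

1

11   11
12   11 12
mod  11
-7   11 -7
mod  4
neg  -4
neg  4
2    4 2
add  6
-55  6 -55
mod  6
-5   6 -5
mod  1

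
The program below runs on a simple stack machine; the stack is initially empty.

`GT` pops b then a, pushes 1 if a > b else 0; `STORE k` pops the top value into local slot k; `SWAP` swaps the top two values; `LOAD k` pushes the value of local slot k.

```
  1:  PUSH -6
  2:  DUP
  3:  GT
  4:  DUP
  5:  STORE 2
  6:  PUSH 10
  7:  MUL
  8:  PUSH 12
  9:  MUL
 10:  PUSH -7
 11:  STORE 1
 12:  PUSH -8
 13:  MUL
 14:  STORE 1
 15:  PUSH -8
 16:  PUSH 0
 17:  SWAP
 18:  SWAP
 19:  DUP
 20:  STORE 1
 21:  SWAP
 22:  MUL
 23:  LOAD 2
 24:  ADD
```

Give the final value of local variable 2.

PUSH -6 : [-6]
DUP     : [-6, -6]
GT      : [0]
DUP     : [0, 0]
STORE 2 : [0]
PUSH 10 : [0, 10]
MUL     : [0]
PUSH 12 : [0, 12]
MUL     : [0]
PUSH -7 : [0, -7]
STORE 1 : [0]
PUSH -8 : [0, -8]
MUL     : [0]
STORE 1 : []
PUSH -8 : [-8]
PUSH 0  : [-8, 0]
SWAP    : [0, -8]
SWAP    : [-8, 0]
DUP     : [-8, 0, 0]
STORE 1 : [-8, 0]
SWAP    : [0, -8]
MUL     : [0]
LOAD 2  : [0, 0]
ADD     : [0]

0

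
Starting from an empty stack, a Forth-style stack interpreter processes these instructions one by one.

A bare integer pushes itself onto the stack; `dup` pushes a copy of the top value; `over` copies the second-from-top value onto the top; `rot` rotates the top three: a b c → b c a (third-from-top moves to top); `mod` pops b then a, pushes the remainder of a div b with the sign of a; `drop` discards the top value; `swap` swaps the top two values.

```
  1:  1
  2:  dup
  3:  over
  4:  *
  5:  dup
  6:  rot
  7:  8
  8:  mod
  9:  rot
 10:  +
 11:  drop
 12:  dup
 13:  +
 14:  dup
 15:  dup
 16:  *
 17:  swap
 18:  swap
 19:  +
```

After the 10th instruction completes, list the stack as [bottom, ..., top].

1    : 1
dup  : 1 1
over : 1 1 1
*    : 1 1
dup  : 1 1 1
rot  : 1 1 1
8    : 1 1 1 8
mod  : 1 1 1
rot  : 1 1 1
+    : 1 2

[1, 2]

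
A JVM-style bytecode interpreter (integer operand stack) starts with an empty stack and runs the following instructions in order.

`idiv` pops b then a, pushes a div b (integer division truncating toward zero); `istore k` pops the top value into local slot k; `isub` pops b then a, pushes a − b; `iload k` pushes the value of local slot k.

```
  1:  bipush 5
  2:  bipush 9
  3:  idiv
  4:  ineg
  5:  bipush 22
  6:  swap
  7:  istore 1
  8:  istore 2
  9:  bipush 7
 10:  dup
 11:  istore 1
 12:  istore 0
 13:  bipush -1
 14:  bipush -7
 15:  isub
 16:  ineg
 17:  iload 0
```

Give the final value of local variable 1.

bipush 5   [5]
bipush 9   [5, 9]
idiv       [0]
ineg       [0]
bipush 22  [0, 22]
swap       [22, 0]
istore 1   [22]
istore 2   []
bipush 7   [7]
dup        [7, 7]
istore 1   [7]
istore 0   []
bipush -1  [-1]
bipush -7  [-1, -7]
isub       [6]
ineg       [-6]
iload 0    [-6, 7]

7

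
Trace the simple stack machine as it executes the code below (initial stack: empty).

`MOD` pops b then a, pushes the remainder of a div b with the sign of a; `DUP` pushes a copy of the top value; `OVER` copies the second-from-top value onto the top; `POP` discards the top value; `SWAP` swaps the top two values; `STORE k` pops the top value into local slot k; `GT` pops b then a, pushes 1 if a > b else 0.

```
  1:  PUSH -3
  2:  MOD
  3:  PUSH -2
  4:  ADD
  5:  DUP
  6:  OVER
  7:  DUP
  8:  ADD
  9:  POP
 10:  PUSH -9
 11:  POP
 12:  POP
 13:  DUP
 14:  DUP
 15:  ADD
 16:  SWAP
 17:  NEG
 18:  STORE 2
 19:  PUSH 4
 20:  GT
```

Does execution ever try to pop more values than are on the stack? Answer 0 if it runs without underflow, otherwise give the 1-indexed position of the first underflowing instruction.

PUSH -3 -> [-3]
MOD  — needs 2 operands, stack has 1 → underflow

2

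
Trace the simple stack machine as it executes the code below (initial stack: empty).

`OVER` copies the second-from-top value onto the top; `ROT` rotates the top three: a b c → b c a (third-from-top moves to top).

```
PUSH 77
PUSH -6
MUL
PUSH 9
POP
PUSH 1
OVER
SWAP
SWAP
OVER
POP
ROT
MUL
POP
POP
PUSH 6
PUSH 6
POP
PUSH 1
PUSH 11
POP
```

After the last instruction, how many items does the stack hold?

2

PUSH 77  [77]
PUSH -6  [77, -6]
MUL      [-462]
PUSH 9   [-462, 9]
POP      [-462]
PUSH 1   [-462, 1]
OVER     [-462, 1, -462]
SWAP     [-462, -462, 1]
SWAP     [-462, 1, -462]
OVER     [-462, 1, -462, 1]
POP      [-462, 1, -462]
ROT      [1, -462, -462]
MUL      [1, 213444]
POP      [1]
POP      []
PUSH 6   [6]
PUSH 6   [6, 6]
POP      [6]
PUSH 1   [6, 1]
PUSH 11  [6, 1, 11]
POP      [6, 1]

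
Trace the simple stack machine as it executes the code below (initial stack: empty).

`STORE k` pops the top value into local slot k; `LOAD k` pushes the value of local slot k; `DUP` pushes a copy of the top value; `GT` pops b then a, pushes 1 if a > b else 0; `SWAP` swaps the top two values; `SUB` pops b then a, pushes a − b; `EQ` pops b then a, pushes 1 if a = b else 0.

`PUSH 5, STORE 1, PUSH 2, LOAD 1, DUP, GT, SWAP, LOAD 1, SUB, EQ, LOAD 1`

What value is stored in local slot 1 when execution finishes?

PUSH 5  : 5
STORE 1 : (empty)
PUSH 2  : 2
LOAD 1  : 2 5
DUP     : 2 5 5
GT      : 2 0
SWAP    : 0 2
LOAD 1  : 0 2 5
SUB     : 0 -3
EQ      : 0
LOAD 1  : 0 5

5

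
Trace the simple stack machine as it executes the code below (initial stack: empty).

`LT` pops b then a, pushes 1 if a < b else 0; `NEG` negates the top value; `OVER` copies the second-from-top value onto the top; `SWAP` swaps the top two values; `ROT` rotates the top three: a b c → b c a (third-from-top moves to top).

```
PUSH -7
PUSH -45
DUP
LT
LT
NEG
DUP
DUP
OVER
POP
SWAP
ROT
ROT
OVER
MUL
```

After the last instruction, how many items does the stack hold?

3

PUSH -7  : [-7]
PUSH -45 : [-7, -45]
DUP      : [-7, -45, -45]
LT       : [-7, 0]
LT       : [1]
NEG      : [-1]
DUP      : [-1, -1]
DUP      : [-1, -1, -1]
OVER     : [-1, -1, -1, -1]
POP      : [-1, -1, -1]
SWAP     : [-1, -1, -1]
ROT      : [-1, -1, -1]
ROT      : [-1, -1, -1]
OVER     : [-1, -1, -1, -1]
MUL      : [-1, -1, 1]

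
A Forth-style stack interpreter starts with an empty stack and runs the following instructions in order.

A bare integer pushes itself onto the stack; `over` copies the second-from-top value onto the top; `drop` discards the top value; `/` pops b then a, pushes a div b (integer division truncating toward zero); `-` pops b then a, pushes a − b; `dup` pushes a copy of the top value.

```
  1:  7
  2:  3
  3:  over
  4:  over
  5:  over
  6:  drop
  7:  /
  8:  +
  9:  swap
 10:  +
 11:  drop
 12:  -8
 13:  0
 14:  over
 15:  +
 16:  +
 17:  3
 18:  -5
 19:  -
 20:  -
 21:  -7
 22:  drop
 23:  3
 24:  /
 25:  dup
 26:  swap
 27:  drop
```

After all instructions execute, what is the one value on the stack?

7    -> [7]
3    -> [7, 3]
over -> [7, 3, 7]
over -> [7, 3, 7, 3]
over -> [7, 3, 7, 3, 7]
drop -> [7, 3, 7, 3]
/    -> [7, 3, 2]
+    -> [7, 5]
swap -> [5, 7]
+    -> [12]
drop -> []
-8   -> [-8]
0    -> [-8, 0]
over -> [-8, 0, -8]
+    -> [-8, -8]
+    -> [-16]
3    -> [-16, 3]
-5   -> [-16, 3, -5]
-    -> [-16, 8]
-    -> [-24]
-7   -> [-24, -7]
drop -> [-24]
3    -> [-24, 3]
/    -> [-8]
dup  -> [-8, -8]
swap -> [-8, -8]
drop -> [-8]

-8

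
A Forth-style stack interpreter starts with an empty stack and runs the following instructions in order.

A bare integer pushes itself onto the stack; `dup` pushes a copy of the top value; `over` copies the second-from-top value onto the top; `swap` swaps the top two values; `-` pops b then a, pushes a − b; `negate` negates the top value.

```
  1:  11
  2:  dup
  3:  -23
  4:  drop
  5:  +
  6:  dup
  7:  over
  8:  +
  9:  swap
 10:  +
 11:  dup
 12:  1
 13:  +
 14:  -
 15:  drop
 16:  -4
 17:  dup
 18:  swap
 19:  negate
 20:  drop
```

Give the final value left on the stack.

11     → 11
dup    → 11 11
-23    → 11 11 -23
drop   → 11 11
+      → 22
dup    → 22 22
over   → 22 22 22
+      → 22 44
swap   → 44 22
+      → 66
dup    → 66 66
1      → 66 66 1
+      → 66 67
-      → -1
drop   → (empty)
-4     → -4
dup    → -4 -4
swap   → -4 -4
negate → -4 4
drop   → -4

-4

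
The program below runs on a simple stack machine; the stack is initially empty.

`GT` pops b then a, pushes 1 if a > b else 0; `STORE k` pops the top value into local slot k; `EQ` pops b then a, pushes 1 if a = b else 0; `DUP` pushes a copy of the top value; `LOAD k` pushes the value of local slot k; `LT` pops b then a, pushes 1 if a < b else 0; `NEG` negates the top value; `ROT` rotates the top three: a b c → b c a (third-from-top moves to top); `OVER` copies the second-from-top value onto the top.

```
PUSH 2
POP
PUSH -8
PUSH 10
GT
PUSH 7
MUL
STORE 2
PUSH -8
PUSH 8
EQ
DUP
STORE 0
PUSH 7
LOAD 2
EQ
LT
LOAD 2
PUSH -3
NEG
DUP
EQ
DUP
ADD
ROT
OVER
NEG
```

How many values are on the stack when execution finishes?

PUSH 2  : [2]
POP     : []
PUSH -8 : [-8]
PUSH 10 : [-8, 10]
GT      : [0]
PUSH 7  : [0, 7]
MUL     : [0]
STORE 2 : []
PUSH -8 : [-8]
PUSH 8  : [-8, 8]
EQ      : [0]
DUP     : [0, 0]
STORE 0 : [0]
PUSH 7  : [0, 7]
LOAD 2  : [0, 7, 0]
EQ      : [0, 0]
LT      : [0]
LOAD 2  : [0, 0]
PUSH -3 : [0, 0, -3]
NEG     : [0, 0, 3]
DUP     : [0, 0, 3, 3]
EQ      : [0, 0, 1]
DUP     : [0, 0, 1, 1]
ADD     : [0, 0, 2]
ROT     : [0, 2, 0]
OVER    : [0, 2, 0, 2]
NEG     : [0, 2, 0, -2]

4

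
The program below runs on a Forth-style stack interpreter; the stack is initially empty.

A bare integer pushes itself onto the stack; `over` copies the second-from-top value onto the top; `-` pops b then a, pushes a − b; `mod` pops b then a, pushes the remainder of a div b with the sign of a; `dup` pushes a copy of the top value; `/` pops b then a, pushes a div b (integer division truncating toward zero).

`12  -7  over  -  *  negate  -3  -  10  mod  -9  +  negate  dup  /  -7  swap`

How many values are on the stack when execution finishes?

2

12     -> 12
-7     -> 12 -7
over   -> 12 -7 12
-      -> 12 -19
*      -> -228
negate -> 228
-3     -> 228 -3
-      -> 231
10     -> 231 10
mod    -> 1
-9     -> 1 -9
+      -> -8
negate -> 8
dup    -> 8 8
/      -> 1
-7     -> 1 -7
swap   -> -7 1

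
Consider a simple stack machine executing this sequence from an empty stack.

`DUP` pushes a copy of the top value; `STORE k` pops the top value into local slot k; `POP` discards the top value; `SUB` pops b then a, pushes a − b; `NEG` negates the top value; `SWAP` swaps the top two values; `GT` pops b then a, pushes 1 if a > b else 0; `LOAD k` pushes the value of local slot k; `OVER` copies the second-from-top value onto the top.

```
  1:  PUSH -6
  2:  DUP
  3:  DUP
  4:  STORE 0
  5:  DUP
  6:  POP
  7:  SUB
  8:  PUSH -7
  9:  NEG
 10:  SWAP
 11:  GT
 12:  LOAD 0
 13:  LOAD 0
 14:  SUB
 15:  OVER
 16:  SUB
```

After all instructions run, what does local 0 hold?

-6

PUSH -6 : [-6]
DUP     : [-6, -6]
DUP     : [-6, -6, -6]
STORE 0 : [-6, -6]
DUP     : [-6, -6, -6]
POP     : [-6, -6]
SUB     : [0]
PUSH -7 : [0, -7]
NEG     : [0, 7]
SWAP    : [7, 0]
GT      : [1]
LOAD 0  : [1, -6]
LOAD 0  : [1, -6, -6]
SUB     : [1, 0]
OVER    : [1, 0, 1]
SUB     : [1, -1]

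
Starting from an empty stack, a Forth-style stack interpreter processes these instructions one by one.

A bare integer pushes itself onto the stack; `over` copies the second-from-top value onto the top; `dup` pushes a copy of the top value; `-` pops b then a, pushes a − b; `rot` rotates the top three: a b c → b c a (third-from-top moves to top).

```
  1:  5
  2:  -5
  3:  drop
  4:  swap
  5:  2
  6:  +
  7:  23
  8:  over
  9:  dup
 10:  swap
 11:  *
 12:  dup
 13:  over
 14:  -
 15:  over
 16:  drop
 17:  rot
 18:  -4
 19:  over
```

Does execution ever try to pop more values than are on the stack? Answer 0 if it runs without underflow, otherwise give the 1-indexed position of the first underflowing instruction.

5    -> 5
-5   -> 5 -5
drop -> 5
swap  — needs 2 operands, stack has 1 → underflow

4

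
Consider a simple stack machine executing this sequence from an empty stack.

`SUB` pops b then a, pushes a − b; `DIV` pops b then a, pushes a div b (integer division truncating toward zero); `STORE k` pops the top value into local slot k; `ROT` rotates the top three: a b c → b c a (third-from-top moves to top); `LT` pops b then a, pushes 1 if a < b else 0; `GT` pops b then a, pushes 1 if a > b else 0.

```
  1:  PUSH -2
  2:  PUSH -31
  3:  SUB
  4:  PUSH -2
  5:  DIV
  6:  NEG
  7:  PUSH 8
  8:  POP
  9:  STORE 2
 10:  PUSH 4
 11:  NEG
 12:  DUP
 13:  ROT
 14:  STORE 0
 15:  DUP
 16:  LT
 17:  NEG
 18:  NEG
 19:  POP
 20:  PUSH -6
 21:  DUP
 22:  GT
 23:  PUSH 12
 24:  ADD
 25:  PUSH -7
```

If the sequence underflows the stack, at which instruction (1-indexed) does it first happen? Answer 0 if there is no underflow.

PUSH -2   [-2]
PUSH -31  [-2, -31]
SUB       [29]
PUSH -2   [29, -2]
DIV       [-14]
NEG       [14]
PUSH 8    [14, 8]
POP       [14]
STORE 2   []
PUSH 4    [4]
NEG       [-4]
DUP       [-4, -4]
ROT  — needs 3 operands, stack has 2 → underflow

13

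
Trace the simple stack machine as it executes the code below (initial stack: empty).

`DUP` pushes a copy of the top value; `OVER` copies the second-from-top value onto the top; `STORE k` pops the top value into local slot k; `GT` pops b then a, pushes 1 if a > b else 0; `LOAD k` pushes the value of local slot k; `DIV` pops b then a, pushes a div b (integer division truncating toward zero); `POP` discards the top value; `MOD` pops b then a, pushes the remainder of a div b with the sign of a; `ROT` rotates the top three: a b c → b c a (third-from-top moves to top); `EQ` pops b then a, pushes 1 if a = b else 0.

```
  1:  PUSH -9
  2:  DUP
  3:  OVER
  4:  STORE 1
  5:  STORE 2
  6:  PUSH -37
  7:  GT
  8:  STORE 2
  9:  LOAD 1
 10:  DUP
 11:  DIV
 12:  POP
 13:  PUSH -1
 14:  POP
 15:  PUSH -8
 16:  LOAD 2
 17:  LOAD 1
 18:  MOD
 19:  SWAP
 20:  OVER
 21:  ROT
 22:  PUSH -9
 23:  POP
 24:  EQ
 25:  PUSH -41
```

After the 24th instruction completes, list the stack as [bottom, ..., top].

[-8, 1]

PUSH -9   -9
DUP       -9 -9
OVER      -9 -9 -9
STORE 1   -9 -9
STORE 2   -9
PUSH -37  -9 -37
GT        1
STORE 2   (empty)
LOAD 1    -9
DUP       -9 -9
DIV       1
POP       (empty)
PUSH -1   -1
POP       (empty)
PUSH -8   -8
LOAD 2    -8 1
LOAD 1    -8 1 -9
MOD       -8 1
SWAP      1 -8
OVER      1 -8 1
ROT       -8 1 1
PUSH -9   -8 1 1 -9
POP       -8 1 1
EQ        -8 1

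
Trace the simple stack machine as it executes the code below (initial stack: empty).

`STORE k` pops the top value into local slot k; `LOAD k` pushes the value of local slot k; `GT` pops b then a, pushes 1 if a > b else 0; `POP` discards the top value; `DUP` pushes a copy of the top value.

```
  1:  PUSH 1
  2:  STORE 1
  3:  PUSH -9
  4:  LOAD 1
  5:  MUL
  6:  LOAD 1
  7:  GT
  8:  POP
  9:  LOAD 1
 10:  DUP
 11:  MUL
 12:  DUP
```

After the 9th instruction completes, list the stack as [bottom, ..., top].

[1]

PUSH 1   1
STORE 1  (empty)
PUSH -9  -9
LOAD 1   -9 1
MUL      -9
LOAD 1   -9 1
GT       0
POP      (empty)
LOAD 1   1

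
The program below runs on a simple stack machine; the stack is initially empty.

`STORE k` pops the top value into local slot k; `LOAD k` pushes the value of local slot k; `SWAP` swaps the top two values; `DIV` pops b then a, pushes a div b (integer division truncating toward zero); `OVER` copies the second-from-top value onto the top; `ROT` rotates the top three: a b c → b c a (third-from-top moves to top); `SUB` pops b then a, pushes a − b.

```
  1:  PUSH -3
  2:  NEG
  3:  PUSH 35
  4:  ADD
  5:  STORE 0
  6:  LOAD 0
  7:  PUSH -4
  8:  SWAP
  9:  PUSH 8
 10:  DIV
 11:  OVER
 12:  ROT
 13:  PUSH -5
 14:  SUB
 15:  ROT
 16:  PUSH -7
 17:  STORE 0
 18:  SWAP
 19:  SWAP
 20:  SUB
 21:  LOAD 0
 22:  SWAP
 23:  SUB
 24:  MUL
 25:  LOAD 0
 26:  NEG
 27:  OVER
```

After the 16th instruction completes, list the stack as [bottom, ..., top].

[-4, 1, 4, -7]

PUSH -3 → [-3]
NEG     → [3]
PUSH 35 → [3, 35]
ADD     → [38]
STORE 0 → []
LOAD 0  → [38]
PUSH -4 → [38, -4]
SWAP    → [-4, 38]
PUSH 8  → [-4, 38, 8]
DIV     → [-4, 4]
OVER    → [-4, 4, -4]
ROT     → [4, -4, -4]
PUSH -5 → [4, -4, -4, -5]
SUB     → [4, -4, 1]
ROT     → [-4, 1, 4]
PUSH -7 → [-4, 1, 4, -7]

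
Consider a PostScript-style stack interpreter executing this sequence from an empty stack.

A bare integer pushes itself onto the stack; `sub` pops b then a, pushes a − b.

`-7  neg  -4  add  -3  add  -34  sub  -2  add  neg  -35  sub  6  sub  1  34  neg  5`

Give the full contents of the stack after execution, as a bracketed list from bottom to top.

[-3, 1, -34, 5]

-7   -7
neg  7
-4   7 -4
add  3
-3   3 -3
add  0
-34  0 -34
sub  34
-2   34 -2
add  32
neg  -32
-35  -32 -35
sub  3
6    3 6
sub  -3
1    -3 1
34   -3 1 34
neg  -3 1 -34
5    -3 1 -34 5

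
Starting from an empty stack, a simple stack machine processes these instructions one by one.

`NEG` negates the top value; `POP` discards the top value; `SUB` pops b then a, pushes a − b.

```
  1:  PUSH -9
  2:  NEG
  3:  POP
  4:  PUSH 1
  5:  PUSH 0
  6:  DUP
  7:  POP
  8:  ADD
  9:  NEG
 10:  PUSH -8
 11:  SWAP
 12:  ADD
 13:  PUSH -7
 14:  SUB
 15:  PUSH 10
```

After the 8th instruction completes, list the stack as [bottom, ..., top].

PUSH -9 -> -9
NEG     -> 9
POP     -> (empty)
PUSH 1  -> 1
PUSH 0  -> 1 0
DUP     -> 1 0 0
POP     -> 1 0
ADD     -> 1

[1]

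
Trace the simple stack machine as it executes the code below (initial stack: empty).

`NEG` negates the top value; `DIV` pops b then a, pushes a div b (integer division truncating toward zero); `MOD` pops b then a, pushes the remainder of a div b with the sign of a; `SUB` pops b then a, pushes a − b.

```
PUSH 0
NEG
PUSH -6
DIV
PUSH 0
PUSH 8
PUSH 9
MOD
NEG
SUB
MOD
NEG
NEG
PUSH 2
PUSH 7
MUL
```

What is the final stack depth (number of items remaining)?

PUSH 0   0
NEG      0
PUSH -6  0 -6
DIV      0
PUSH 0   0 0
PUSH 8   0 0 8
PUSH 9   0 0 8 9
MOD      0 0 8
NEG      0 0 -8
SUB      0 8
MOD      0
NEG      0
NEG      0
PUSH 2   0 2
PUSH 7   0 2 7
MUL      0 14

2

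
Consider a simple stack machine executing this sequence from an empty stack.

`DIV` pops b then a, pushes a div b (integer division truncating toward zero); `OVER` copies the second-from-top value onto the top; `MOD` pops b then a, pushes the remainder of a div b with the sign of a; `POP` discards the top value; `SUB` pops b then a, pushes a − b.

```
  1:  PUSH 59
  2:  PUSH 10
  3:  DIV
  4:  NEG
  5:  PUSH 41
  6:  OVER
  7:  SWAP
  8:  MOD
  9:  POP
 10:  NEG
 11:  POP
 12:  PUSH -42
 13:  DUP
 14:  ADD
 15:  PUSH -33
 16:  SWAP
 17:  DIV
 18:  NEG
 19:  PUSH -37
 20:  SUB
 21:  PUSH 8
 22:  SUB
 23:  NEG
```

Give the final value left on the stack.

-29

PUSH 59  : 59
PUSH 10  : 59 10
DIV      : 5
NEG      : -5
PUSH 41  : -5 41
OVER     : -5 41 -5
SWAP     : -5 -5 41
MOD      : -5 -5
POP      : -5
NEG      : 5
POP      : (empty)
PUSH -42 : -42
DUP      : -42 -42
ADD      : -84
PUSH -33 : -84 -33
SWAP     : -33 -84
DIV      : 0
NEG      : 0
PUSH -37 : 0 -37
SUB      : 37
PUSH 8   : 37 8
SUB      : 29
NEG      : -29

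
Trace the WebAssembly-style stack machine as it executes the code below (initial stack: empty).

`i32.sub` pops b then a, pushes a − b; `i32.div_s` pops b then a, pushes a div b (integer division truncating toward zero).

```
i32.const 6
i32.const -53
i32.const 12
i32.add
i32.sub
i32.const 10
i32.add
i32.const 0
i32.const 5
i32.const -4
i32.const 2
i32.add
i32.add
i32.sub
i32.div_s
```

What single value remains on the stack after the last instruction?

i32.const 6   : 6
i32.const -53 : 6 -53
i32.const 12  : 6 -53 12
i32.add       : 6 -41
i32.sub       : 47
i32.const 10  : 47 10
i32.add       : 57
i32.const 0   : 57 0
i32.const 5   : 57 0 5
i32.const -4  : 57 0 5 -4
i32.const 2   : 57 0 5 -4 2
i32.add       : 57 0 5 -2
i32.add       : 57 0 3
i32.sub       : 57 -3
i32.div_s     : -19

-19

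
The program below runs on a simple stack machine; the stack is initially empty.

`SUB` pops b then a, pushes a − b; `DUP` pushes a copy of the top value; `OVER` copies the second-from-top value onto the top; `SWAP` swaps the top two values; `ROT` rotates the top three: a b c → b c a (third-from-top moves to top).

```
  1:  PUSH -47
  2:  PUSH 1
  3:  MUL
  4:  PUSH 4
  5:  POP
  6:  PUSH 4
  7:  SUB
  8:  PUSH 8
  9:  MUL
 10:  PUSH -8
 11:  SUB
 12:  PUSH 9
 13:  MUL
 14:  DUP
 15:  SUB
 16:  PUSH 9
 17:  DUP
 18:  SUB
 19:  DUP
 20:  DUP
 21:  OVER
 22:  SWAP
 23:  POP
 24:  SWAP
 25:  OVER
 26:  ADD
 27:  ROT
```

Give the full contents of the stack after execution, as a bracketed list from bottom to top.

PUSH -47  [-47]
PUSH 1    [-47, 1]
MUL       [-47]
PUSH 4    [-47, 4]
POP       [-47]
PUSH 4    [-47, 4]
SUB       [-51]
PUSH 8    [-51, 8]
MUL       [-408]
PUSH -8   [-408, -8]
SUB       [-400]
PUSH 9    [-400, 9]
MUL       [-3600]
DUP       [-3600, -3600]
SUB       [0]
PUSH 9    [0, 9]
DUP       [0, 9, 9]
SUB       [0, 0]
DUP       [0, 0, 0]
DUP       [0, 0, 0, 0]
OVER      [0, 0, 0, 0, 0]
SWAP      [0, 0, 0, 0, 0]
POP       [0, 0, 0, 0]
SWAP      [0, 0, 0, 0]
OVER      [0, 0, 0, 0, 0]
ADD       [0, 0, 0, 0]
ROT       [0, 0, 0, 0]

[0, 0, 0, 0]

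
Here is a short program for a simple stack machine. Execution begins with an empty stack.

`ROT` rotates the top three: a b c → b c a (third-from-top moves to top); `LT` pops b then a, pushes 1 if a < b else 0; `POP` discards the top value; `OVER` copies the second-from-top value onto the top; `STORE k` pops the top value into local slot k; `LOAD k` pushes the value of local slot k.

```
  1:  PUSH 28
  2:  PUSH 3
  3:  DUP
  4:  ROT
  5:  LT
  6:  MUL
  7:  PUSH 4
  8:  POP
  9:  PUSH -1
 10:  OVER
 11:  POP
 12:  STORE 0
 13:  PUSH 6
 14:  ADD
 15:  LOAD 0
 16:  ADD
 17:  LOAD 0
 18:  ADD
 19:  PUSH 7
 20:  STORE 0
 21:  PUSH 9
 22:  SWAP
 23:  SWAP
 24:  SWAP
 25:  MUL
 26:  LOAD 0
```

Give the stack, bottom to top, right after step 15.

[9, -1]

PUSH 28 → [28]
PUSH 3  → [28, 3]
DUP     → [28, 3, 3]
ROT     → [3, 3, 28]
LT      → [3, 1]
MUL     → [3]
PUSH 4  → [3, 4]
POP     → [3]
PUSH -1 → [3, -1]
OVER    → [3, -1, 3]
POP     → [3, -1]
STORE 0 → [3]
PUSH 6  → [3, 6]
ADD     → [9]
LOAD 0  → [9, -1]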